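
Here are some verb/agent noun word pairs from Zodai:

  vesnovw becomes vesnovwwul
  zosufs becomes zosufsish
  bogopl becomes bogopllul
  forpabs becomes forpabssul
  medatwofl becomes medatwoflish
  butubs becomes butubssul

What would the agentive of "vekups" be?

zosufs and butubs both end in -s yet inflect differently (zosufsish, butubssul), so the final letter is not what conditions the rule; the second-to-last letter is.
"vekups" has second-to-last letter 'p'. The one such stem in the data (bogopl → bogopllul) doubles the final consonant and adds -ul (as do butubs, vesnovw), so the same rule applies.
The other pattern: stems whose second-to-last letter is 'f' add -ish.
So vekups → vekupssul.

vekupssul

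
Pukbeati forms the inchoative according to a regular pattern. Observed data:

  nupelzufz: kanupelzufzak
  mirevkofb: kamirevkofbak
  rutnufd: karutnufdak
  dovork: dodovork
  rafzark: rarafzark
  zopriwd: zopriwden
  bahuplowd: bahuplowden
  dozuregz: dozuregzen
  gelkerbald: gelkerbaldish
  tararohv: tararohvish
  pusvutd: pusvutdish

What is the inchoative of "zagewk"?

"zagewk" has second-to-last letter 'w'. The stems whose second-to-last letter is 'w' (zopriwd → zopriwden, bahuplowd → bahuplowden) add -en.
The other patterns: stems whose second-to-last letter is 'f' add ka- … -ak around the stem; stems whose second-to-last letter is 'r' repeat the first consonant+vowel as a prefix; stems whose second-to-last letter is 'h', 'l' or 't' add -ish.
So zagewk → zagewken.

zagewken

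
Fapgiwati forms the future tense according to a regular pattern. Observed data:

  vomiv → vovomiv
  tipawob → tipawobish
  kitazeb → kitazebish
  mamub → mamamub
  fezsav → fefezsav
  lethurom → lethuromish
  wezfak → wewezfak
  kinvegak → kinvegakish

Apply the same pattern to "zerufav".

tipawob and mamub both end in -b yet inflect differently (tipawobish, mamamub), so the final letter is not what conditions the rule; the number of vowels is.
"zerufav" has 3 vowels. The stems with 3 vowels (tipawob → tipawobish, lethurom → lethuromish, kitazeb → kitazebish) add -ish.
The other pattern: stems with 2 vowels repeat the first consonant+vowel as a prefix.
So zerufav → zerufavish.

zerufavish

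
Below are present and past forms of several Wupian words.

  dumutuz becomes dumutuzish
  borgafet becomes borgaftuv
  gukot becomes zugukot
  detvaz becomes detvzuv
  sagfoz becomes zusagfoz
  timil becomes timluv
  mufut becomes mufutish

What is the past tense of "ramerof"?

zuramerof

sagfoz and dumutuz both end in -z yet inflect differently (zusagfoz, dumutuzish), so the final letter is not what conditions the rule; the last vowel is.
"ramerof" has last vowel 'o'. The stems whose last vowel is 'o' (sagfoz → zusagfoz, gukot → zugukot) add the prefix zu-.
The other patterns: stems whose last vowel is 'u' add -ish; stems whose last vowel is 'a', 'e' or 'i' delete the last vowel and add -uv.
So ramerof → zuramerof.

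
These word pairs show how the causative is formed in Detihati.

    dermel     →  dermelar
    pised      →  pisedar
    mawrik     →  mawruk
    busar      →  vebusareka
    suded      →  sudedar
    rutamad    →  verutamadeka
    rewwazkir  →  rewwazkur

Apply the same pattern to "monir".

monur

"monir" has last vowel 'i'. The stems whose last vowel is 'i' (rewwazkir → rewwazkur, mawrik → mawruk) change the last vowel to 'u'.
So monir → monur.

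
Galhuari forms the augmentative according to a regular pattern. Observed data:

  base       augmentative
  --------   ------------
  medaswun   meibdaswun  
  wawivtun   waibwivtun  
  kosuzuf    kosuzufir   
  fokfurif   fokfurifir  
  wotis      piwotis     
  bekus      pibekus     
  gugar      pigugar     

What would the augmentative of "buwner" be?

medaswun and kosuzuf both have last vowel 'u' yet inflect differently (meibdaswun, kosuzufir), so the last vowel is not what conditions the rule; the final letter is.
"buwner" ends in -r. The one such stem in the data (gugar → pigugar) adds the prefix pi-, so the same rule applies.
So buwner → pibuwner.

pibuwner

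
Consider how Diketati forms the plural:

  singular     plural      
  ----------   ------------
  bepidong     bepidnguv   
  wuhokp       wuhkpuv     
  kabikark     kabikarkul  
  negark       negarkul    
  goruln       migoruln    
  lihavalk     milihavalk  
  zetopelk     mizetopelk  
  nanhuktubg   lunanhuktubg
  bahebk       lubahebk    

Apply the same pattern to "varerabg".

kabikark and lihavalk both end in -k yet inflect differently (kabikarkul, milihavalk), so the final letter is not what conditions the rule; the second-to-last letter is.
"varerabg" has second-to-last letter 'b'. The stems whose second-to-last letter is 'b' (nanhuktubg → lunanhuktubg, bahebk → lubahebk) add the prefix lu-.
So varerabg → luvarerabg.

luvarerabg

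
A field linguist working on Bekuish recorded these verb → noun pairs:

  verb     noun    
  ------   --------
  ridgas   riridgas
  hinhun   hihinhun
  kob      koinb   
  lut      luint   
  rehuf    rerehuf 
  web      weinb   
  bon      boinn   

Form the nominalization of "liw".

bon and hinhun both end in -n yet inflect differently (boinn, hihinhun), so the final letter is not what conditions the rule; the number of vowels is.
"liw" has 1 vowel. The stems with 1 vowel (web → weinb, kob → koinb, bon → boinn) insert -in- after the first vowel.
So liw → liinw.

liinw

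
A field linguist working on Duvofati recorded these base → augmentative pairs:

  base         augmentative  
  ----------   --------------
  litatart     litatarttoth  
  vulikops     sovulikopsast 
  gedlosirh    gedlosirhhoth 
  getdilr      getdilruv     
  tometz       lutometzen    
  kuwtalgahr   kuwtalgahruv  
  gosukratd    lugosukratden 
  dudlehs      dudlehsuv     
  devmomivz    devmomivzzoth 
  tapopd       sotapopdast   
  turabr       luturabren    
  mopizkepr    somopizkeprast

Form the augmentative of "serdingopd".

soserdingopdast

"serdingopd" has second-to-last letter 'p'. The stems whose second-to-last letter is 'p' (vulikops → sovulikopsast, mopizkepr → somopizkeprast, tapopd → sotapopdast) add so- … -ast around the stem.
The other patterns: stems whose second-to-last letter is 'h' or 'l' add -uv; stems whose second-to-last letter is 'b' or 't' add lu- … -en around the stem; stems whose second-to-last letter is 'r' or 'v' double the final consonant and add -oth.
So serdingopd → soserdingopdast.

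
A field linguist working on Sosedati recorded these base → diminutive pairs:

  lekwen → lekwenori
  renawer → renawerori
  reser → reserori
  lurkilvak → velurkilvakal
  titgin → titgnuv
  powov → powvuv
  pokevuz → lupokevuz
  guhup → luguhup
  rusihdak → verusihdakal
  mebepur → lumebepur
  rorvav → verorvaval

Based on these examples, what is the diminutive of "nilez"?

rorvav and powov both end in -v yet inflect differently (verorvaval, powvuv), so the final letter is not what conditions the rule; the last vowel is.
"nilez" has last vowel 'e'. The stems whose last vowel is 'e' (lekwen → lekwenori, renawer → renawerori, reser → reserori) add -ori.
The other patterns: stems whose last vowel is 'a' add ve- … -al around the stem; stems whose last vowel is 'i' or 'o' delete the last vowel and add -uv; stems whose last vowel is 'u' add the prefix lu-.
So nilez → nilezori.

nilezori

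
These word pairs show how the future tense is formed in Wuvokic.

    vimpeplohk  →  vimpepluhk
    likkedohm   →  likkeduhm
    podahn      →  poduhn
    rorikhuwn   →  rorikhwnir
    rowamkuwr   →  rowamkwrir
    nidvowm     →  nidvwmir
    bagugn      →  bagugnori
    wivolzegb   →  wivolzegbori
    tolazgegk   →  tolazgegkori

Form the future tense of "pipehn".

podahn and rorikhuwn both end in -n yet inflect differently (poduhn, rorikhwnir), so the final letter is not what conditions the rule; the second-to-last letter is.
"pipehn" has second-to-last letter 'h'. The stems whose second-to-last letter is 'h' (vimpeplohk → vimpepluhk, likkedohm → likkeduhm, podahn → poduhn) change the last vowel to 'u'.
So pipehn → pipuhn.

pipuhn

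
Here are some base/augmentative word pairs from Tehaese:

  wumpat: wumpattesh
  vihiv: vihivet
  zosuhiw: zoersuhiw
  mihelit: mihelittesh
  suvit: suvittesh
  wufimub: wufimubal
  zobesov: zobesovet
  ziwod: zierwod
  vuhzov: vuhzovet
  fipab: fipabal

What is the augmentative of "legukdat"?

mihelit and vihiv both have last vowel 'i' yet inflect differently (mihelittesh, vihivet), so the last vowel is not what conditions the rule; the final letter is.
"legukdat" ends in -t. The stems ending in -t (mihelit → mihelittesh, wumpat → wumpattesh, suvit → suvittesh) double the final consonant and add -esh.
So legukdat → legukdattesh.

legukdattesh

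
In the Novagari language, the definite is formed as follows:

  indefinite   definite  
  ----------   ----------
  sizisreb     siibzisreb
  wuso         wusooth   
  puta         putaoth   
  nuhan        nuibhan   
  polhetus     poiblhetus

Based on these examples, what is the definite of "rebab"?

reibbab

"rebab" ends in a consonant. The stems ending in a consonant (sizisreb → siibzisreb, polhetus → poiblhetus, nuhan → nuibhan) insert -ib- after the first vowel.
So rebab → reibbab.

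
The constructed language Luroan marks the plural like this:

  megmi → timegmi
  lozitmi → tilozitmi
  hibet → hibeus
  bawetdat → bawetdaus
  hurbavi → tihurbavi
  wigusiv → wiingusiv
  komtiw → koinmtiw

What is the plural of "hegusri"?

tihegusri

lozitmi and wigusiv both have last vowel 'i' yet inflect differently (tilozitmi, wiingusiv), so the last vowel is not what conditions the rule; the final letter is.
"hegusri" ends in -i. The stems ending in -i (lozitmi → tilozitmi, hurbavi → tihurbavi, megmi → timegmi) add the prefix ti-.
So hegusri → tihegusri.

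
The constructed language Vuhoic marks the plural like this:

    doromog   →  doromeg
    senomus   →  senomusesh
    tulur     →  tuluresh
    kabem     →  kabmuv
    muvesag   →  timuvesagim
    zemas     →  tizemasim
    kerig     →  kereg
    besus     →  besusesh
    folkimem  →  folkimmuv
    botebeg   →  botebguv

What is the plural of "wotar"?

botebeg and muvesag both end in -g yet inflect differently (botebguv, timuvesagim), so the final letter is not what conditions the rule; the last vowel is.
"wotar" has last vowel 'a'. The stems whose last vowel is 'a' (zemas → tizemasim, muvesag → timuvesagim) add ti- … -im around the stem.
The other patterns: stems whose last vowel is 'e' delete the last vowel and add -uv; stems whose last vowel is 'u' add -esh; stems whose last vowel is 'i' or 'o' change the last vowel to 'e'.
So wotar → tiwotarim.

tiwotarim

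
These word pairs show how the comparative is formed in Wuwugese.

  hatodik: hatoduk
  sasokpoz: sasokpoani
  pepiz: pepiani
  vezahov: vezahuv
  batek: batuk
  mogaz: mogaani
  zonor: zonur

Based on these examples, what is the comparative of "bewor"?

bewur

sasokpoz and vezahov both have last vowel 'o' yet inflect differently (sasokpoani, vezahuv), so the last vowel is not what conditions the rule; the final letter is.
"bewor" ends in -r. The one such stem in the data (zonor → zonur) changes the last vowel to 'u' (as do batek, vezahov), so the same rule applies.
So bewor → bewur.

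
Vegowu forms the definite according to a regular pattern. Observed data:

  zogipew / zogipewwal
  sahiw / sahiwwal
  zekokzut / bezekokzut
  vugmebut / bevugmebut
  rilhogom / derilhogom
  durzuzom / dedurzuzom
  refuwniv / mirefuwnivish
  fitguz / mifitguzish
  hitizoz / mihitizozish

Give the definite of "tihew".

tihewwal

"tihew" ends in -w. The stems ending in -w (zogipew → zogipewwal, sahiw → sahiwwal) double the final consonant and add -al.
The other patterns: stems ending in -t add the prefix be-; stems ending in -m add the prefix de-; stems ending in -v or -z add mi- … -ish around the stem.
So tihew → tihewwal.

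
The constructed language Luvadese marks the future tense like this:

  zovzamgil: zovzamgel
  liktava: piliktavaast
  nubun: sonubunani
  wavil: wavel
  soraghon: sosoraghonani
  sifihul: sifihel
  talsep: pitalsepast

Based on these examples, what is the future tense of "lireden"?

soliredenani

"lireden" ends in -n. The stems ending in -n (soraghon → sosoraghonani, nubun → sonubunani) add so- … -ani around the stem.
So lireden → soliredenani.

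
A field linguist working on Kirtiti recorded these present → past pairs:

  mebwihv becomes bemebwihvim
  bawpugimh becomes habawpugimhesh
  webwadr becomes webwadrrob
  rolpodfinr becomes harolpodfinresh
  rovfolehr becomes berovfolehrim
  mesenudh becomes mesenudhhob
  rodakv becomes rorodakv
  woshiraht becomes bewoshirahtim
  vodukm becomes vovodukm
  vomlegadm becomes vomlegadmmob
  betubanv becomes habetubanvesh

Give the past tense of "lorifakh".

"lorifakh" has second-to-last letter 'k'. The stems whose second-to-last letter is 'k' (vodukm → vovodukm, rodakv → rorodakv) repeat the first consonant+vowel as a prefix.
The other patterns: stems whose second-to-last letter is 'h' add be- … -im around the stem; stems whose second-to-last letter is 'd' double the final consonant and add -ob; stems whose second-to-last letter is 'm' or 'n' add ha- … -esh around the stem.
So lorifakh → lolorifakh.

lolorifakh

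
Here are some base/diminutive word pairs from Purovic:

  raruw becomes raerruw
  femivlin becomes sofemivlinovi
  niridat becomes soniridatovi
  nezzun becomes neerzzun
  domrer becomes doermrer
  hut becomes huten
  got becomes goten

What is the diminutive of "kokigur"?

sokokigurovi

"kokigur" has 3 vowels. The stems with 3 vowels (niridat → soniridatovi, femivlin → sofemivlinovi) add so- … -ovi around the stem.
The other patterns: stems with 1 vowel add -en; stems with 2 vowels insert -er- after the first vowel.
So kokigur → sokokigurovi.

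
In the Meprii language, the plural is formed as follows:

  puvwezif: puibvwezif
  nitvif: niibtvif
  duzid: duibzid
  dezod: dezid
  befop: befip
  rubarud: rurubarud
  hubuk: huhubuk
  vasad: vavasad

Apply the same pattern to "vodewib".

voibdewib

duzid and dezod both end in -d yet inflect differently (duibzid, dezid), so the final letter is not what conditions the rule; the last vowel is.
"vodewib" has last vowel 'i'. The stems whose last vowel is 'i' (puvwezif → puibvwezif, nitvif → niibtvif, duzid → duibzid) insert -ib- after the first vowel.
The other patterns: stems whose last vowel is 'o' change the last vowel to 'i'; stems whose last vowel is 'a' or 'u' repeat the first consonant+vowel as a prefix.
So vodewib → voibdewib.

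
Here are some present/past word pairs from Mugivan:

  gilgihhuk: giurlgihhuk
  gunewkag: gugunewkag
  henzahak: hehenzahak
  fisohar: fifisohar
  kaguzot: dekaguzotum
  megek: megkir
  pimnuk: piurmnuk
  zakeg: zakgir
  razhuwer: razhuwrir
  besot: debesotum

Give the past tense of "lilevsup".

liurlevsup

"lilevsup" has last vowel 'u'. The stems whose last vowel is 'u' (gilgihhuk → giurlgihhuk, pimnuk → piurmnuk) insert -ur- after the first vowel.
So lilevsup → liurlevsup.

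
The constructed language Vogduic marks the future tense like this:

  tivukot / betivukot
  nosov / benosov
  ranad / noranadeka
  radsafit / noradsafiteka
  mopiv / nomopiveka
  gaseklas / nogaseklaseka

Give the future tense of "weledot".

tivukot and radsafit both end in -t yet inflect differently (betivukot, noradsafiteka), so the final letter is not what conditions the rule; the last vowel is.
"weledot" has last vowel 'o'. The stems whose last vowel is 'o' (tivukot → betivukot, nosov → benosov) add the prefix be-.
So weledot → beweledot.

beweledot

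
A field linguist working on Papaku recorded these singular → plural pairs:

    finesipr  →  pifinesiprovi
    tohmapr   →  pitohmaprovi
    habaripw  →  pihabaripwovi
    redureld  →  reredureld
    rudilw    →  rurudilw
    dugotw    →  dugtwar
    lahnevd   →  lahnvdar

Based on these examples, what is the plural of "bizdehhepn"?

pibizdehhepnovi

habaripw and rudilw both end in -w yet inflect differently (pihabaripwovi, rurudilw), so the final letter is not what conditions the rule; the second-to-last letter is.
"bizdehhepn" has second-to-last letter 'p'. The stems whose second-to-last letter is 'p' (finesipr → pifinesiprovi, tohmapr → pitohmaprovi, habaripw → pihabaripwovi) add pi- … -ovi around the stem.
So bizdehhepn → pibizdehhepnovi.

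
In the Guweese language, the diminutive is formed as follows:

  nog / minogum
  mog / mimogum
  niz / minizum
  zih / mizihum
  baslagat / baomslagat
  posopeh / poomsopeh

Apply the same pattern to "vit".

mivitum

zih and posopeh both end in -h yet inflect differently (mizihum, poomsopeh), so the final letter is not what conditions the rule; the number of vowels is.
"vit" has 1 vowel. The stems with 1 vowel (nog → minogum, mog → mimogum, niz → minizum) add mi- … -um around the stem.
So vit → mivitum.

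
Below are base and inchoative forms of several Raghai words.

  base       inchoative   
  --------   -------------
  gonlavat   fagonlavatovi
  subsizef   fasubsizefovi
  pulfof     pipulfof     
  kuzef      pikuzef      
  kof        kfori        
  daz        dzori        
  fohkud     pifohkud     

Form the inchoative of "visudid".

favisudidovi

"visudid" has 3 vowels. The stems with 3 vowels (subsizef → fasubsizefovi, gonlavat → fagonlavatovi) add fa- … -ovi around the stem.
The other patterns: stems with 1 vowel delete the last vowel and add -ori; stems with 2 vowels add the prefix pi-.
So visudid → favisudidovi.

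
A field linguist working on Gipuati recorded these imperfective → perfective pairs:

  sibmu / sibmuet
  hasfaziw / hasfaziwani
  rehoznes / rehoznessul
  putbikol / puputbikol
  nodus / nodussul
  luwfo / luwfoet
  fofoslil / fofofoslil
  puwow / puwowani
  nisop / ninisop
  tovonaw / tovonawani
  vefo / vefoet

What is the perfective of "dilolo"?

diloloet

fofoslil and hasfaziw both have last vowel 'i' yet inflect differently (fofofoslil, hasfaziwani), so the last vowel is not what conditions the rule; the final letter is.
"dilolo" ends in -o. The stems ending in -o (vefo → vefoet, luwfo → luwfoet) add -et.
So dilolo → diloloet.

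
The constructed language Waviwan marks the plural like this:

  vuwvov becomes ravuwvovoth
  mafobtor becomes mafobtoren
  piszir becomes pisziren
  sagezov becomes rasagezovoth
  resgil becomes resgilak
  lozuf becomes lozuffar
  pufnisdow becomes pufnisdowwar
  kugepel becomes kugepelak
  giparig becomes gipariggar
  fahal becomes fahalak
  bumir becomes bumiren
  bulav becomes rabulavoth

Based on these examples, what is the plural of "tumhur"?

tumhuren

"tumhur" ends in -r. The stems ending in -r (mafobtor → mafobtoren, piszir → pisziren, bumir → bumiren) add -en.
The other patterns: stems ending in -l add -ak; stems ending in -v add ra- … -oth around the stem; stems ending in -f, -g or -w double the final consonant and add -ar.
So tumhur → tumhuren.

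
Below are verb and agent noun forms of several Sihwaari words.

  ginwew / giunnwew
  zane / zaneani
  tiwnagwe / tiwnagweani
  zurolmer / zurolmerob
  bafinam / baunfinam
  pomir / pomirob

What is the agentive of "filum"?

fiunlum

tiwnagwe and zurolmer both have last vowel 'e' yet inflect differently (tiwnagweani, zurolmerob), so the last vowel is not what conditions the rule; the final letter is.
"filum" ends in -m. The one such stem in the data (bafinam → baunfinam) inserts -un- after the first vowel (as does ginwew), so the same rule applies.
So filum → fiunlum.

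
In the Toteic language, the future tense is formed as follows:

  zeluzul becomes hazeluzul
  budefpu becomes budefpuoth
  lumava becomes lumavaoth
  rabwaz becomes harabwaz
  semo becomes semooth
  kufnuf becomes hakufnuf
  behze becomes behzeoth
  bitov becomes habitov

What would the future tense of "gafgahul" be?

budefpu and kufnuf both have last vowel 'u' yet inflect differently (budefpuoth, hakufnuf), so the last vowel is not what conditions the rule; whether the stem ends in a vowel or a consonant is.
"gafgahul" ends in a consonant. The stems ending in a consonant (kufnuf → hakufnuf, rabwaz → harabwaz, zeluzul → hazeluzul) add the prefix ha-.
So gafgahul → hagafgahul.

hagafgahul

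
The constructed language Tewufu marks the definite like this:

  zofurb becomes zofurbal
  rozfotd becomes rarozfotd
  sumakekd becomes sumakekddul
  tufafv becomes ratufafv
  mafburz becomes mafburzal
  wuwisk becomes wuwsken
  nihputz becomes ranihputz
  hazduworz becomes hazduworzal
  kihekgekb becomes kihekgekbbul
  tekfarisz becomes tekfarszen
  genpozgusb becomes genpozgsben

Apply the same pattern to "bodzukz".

bodzukzzul

zofurb and kihekgekb both end in -b yet inflect differently (zofurbal, kihekgekbbul), so the final letter is not what conditions the rule; the second-to-last letter is.
"bodzukz" has second-to-last letter 'k'. The stems whose second-to-last letter is 'k' (sumakekd → sumakekddul, kihekgekb → kihekgekbbul) double the final consonant and add -ul.
The other patterns: stems whose second-to-last letter is 'r' add -al; stems whose second-to-last letter is 'f' or 't' add the prefix ra-; stems whose second-to-last letter is 's' delete the last vowel and add -en.
So bodzukz → bodzukzzul.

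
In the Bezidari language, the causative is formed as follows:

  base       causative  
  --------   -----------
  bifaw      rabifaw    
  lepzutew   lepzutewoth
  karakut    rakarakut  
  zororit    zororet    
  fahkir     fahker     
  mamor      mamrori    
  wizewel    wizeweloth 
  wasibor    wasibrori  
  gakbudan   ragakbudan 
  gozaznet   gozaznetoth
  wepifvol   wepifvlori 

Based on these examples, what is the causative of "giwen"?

karakut and zororit both end in -t yet inflect differently (rakarakut, zororet), so the final letter is not what conditions the rule; the last vowel is.
"giwen" has last vowel 'e'. The stems whose last vowel is 'e' (gozaznet → gozaznetoth, lepzutew → lepzutewoth, wizewel → wizeweloth) add -oth.
So giwen → giwenoth.

giwenoth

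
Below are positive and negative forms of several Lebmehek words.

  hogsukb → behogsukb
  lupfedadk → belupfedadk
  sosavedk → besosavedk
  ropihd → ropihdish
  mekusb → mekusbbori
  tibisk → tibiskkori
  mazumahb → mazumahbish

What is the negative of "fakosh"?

mazumahb and mekusb both end in -b yet inflect differently (mazumahbish, mekusbbori), so the final letter is not what conditions the rule; the second-to-last letter is.
"fakosh" has second-to-last letter 's'. The stems whose second-to-last letter is 's' (tibisk → tibiskkori, mekusb → mekusbbori) double the final consonant and add -ori.
So fakosh → fakoshhori.

fakoshhori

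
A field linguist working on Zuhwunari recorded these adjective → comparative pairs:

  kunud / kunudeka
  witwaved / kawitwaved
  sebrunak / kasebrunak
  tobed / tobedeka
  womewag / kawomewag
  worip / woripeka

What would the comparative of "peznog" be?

peznogeka

"peznog" has 2 vowels. The stems with 2 vowels (kunud → kunudeka, worip → woripeka, tobed → tobedeka) add -eka.
So peznog → peznogeka.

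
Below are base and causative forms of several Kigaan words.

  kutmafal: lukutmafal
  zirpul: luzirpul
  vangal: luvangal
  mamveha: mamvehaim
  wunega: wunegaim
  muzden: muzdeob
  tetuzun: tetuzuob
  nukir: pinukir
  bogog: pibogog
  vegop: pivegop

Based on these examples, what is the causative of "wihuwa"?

wihuwaim

kutmafal and mamveha both have last vowel 'a' yet inflect differently (lukutmafal, mamvehaim), so the last vowel is not what conditions the rule; the final letter is.
"wihuwa" ends in -a. The stems ending in -a (mamveha → mamvehaim, wunega → wunegaim) add -im.
So wihuwa → wihuwaim.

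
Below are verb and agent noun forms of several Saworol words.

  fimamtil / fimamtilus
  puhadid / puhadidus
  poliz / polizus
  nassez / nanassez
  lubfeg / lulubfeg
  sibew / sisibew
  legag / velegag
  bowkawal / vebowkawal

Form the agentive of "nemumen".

nenemumen

"nemumen" has last vowel 'e'. The stems whose last vowel is 'e' (nassez → nanassez, lubfeg → lulubfeg, sibew → sisibew) repeat the first consonant+vowel as a prefix.
So nemumen → nenemumen.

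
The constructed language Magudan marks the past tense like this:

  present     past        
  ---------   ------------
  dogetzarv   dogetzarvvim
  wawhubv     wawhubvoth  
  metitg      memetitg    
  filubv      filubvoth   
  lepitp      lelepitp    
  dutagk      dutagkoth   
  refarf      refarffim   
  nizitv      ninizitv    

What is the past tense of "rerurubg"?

nizitv and dogetzarv both end in -v yet inflect differently (ninizitv, dogetzarvvim), so the final letter is not what conditions the rule; the second-to-last letter is.
"rerurubg" has second-to-last letter 'b'. The stems whose second-to-last letter is 'b' (filubv → filubvoth, wawhubv → wawhubvoth) add -oth.
So rerurubg → rerurubgoth.

rerurubgoth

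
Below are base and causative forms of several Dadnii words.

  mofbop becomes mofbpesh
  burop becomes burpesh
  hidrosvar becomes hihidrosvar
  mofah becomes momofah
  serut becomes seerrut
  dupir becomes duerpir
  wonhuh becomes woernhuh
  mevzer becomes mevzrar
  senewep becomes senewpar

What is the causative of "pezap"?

hidrosvar and dupir both end in -r yet inflect differently (hihidrosvar, duerpir), so the final letter is not what conditions the rule; the last vowel is.
"pezap" has last vowel 'a'. The stems whose last vowel is 'a' (hidrosvar → hihidrosvar, mofah → momofah) repeat the first consonant+vowel as a prefix.
So pezap → pepezap.

pepezap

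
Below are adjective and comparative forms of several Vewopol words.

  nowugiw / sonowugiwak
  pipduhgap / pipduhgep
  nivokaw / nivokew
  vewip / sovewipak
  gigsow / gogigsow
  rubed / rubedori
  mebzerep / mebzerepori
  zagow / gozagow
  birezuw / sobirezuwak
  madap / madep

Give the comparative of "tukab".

tukeb

"tukab" has last vowel 'a'. The stems whose last vowel is 'a' (madap → madep, nivokaw → nivokew, pipduhgap → pipduhgep) change the last vowel to 'e'.
So tukab → tukeb.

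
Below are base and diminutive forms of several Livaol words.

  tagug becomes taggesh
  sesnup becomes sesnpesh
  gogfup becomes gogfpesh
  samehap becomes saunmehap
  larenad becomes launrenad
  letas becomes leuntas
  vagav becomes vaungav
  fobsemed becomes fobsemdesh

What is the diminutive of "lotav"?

"lotav" has last vowel 'a'. The stems whose last vowel is 'a' (samehap → saunmehap, larenad → launrenad, letas → leuntas) insert -un- after the first vowel.
So lotav → lountav.

lountav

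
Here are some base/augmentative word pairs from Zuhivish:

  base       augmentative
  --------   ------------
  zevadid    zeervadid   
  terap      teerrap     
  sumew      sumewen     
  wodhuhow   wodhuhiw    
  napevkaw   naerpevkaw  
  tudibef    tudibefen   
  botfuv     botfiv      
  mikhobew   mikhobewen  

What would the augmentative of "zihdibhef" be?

"zihdibhef" has last vowel 'e'. The stems whose last vowel is 'e' (tudibef → tudibefen, mikhobew → mikhobewen, sumew → sumewen) add -en.
So zihdibhef → zihdibhefen.

zihdibhefen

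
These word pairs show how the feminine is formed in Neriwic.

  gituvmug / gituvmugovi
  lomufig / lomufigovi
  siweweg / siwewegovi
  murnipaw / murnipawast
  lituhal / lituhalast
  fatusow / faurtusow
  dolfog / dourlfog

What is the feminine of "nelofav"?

"nelofav" has last vowel 'a'. The stems whose last vowel is 'a' (murnipaw → murnipawast, lituhal → lituhalast) add -ast.
The other patterns: stems whose last vowel is 'o' insert -ur- after the first vowel; stems whose last vowel is 'e', 'i' or 'u' add -ovi.
So nelofav → nelofavast.

nelofavast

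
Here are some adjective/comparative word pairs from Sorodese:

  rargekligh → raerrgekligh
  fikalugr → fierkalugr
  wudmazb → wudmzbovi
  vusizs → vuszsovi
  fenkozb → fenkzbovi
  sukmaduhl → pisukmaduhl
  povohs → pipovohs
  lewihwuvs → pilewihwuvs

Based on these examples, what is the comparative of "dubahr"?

pidubahr

vusizs and povohs both end in -s yet inflect differently (vuszsovi, pipovohs), so the final letter is not what conditions the rule; the second-to-last letter is.
"dubahr" has second-to-last letter 'h'. The stems whose second-to-last letter is 'h' (sukmaduhl → pisukmaduhl, povohs → pipovohs) add the prefix pi-.
The other patterns: stems whose second-to-last letter is 'g' insert -er- after the first vowel; stems whose second-to-last letter is 'z' delete the last vowel and add -ovi.
So dubahr → pidubahr.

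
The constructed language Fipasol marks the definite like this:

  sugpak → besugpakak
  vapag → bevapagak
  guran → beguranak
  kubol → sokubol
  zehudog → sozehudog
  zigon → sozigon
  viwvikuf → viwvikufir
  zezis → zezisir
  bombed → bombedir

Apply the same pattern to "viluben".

vilubenir

"viluben" has last vowel 'e'. The one such stem in the data (bombed → bombedir) adds -ir, so the same rule applies.
So viluben → vilubenir.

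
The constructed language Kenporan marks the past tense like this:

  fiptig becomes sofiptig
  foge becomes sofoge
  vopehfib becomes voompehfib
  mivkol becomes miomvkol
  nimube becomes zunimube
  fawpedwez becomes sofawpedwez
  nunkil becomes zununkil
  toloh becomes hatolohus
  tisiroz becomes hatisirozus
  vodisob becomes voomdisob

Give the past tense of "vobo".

voombo

"vobo" begins with v-. The stems beginning with v- (vodisob → voomdisob, vopehfib → voompehfib) insert -om- after the first vowel.
The other patterns: stems beginning with n- add the prefix zu-; stems beginning with t- add ha- … -us around the stem; stems beginning with f- add the prefix so-.
So vobo → voombo.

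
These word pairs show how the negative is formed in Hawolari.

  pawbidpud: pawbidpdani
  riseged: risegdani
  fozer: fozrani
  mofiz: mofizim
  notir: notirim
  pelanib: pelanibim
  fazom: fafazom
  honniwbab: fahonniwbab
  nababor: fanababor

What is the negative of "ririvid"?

rirividim

fozer and notir both end in -r yet inflect differently (fozrani, notirim), so the final letter is not what conditions the rule; the last vowel is.
"ririvid" has last vowel 'i'. The stems whose last vowel is 'i' (mofiz → mofizim, notir → notirim, pelanib → pelanibim) add -im.
So ririvid → rirividim.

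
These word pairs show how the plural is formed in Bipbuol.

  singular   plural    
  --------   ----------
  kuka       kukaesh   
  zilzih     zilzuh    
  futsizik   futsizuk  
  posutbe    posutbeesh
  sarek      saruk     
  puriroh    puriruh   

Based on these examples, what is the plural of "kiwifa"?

kiwifaesh

posutbe and sarek both have last vowel 'e' yet inflect differently (posutbeesh, saruk), so the last vowel is not what conditions the rule; whether the stem ends in a vowel or a consonant is.
"kiwifa" ends in a vowel. The stems ending in a vowel (kuka → kukaesh, posutbe → posutbeesh) add -esh.
So kiwifa → kiwifaesh.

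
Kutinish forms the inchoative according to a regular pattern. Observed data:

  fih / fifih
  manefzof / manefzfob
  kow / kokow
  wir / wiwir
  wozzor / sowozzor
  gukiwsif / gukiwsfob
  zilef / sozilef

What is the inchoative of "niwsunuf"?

niwsunfob

wir and wozzor both end in -r yet inflect differently (wiwir, sowozzor), so the final letter is not what conditions the rule; the number of vowels is.
"niwsunuf" has 3 vowels. The stems with 3 vowels (gukiwsif → gukiwsfob, manefzof → manefzfob) delete the last vowel and add -ob.
So niwsunuf → niwsunfob.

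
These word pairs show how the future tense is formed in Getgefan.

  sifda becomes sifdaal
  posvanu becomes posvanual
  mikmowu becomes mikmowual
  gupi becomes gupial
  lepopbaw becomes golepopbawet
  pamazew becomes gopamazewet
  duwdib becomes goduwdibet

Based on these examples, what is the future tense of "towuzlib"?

sifda and lepopbaw both have last vowel 'a' yet inflect differently (sifdaal, golepopbawet), so the last vowel is not what conditions the rule; whether the stem ends in a vowel or a consonant is.
"towuzlib" ends in a consonant. The stems ending in a consonant (lepopbaw → golepopbawet, pamazew → gopamazewet, duwdib → goduwdibet) add go- … -et around the stem.
So towuzlib → gotowuzlibet.

gotowuzlibet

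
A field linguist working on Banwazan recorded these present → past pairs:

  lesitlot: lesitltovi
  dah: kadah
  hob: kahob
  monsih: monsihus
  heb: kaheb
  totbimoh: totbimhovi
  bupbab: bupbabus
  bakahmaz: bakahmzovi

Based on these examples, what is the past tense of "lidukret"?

dah and monsih both end in -h yet inflect differently (kadah, monsihus), so the final letter is not what conditions the rule; the number of vowels is.
"lidukret" has 3 vowels. The stems with 3 vowels (lesitlot → lesitltovi, totbimoh → totbimhovi, bakahmaz → bakahmzovi) delete the last vowel and add -ovi.
The other patterns: stems with 1 vowel add the prefix ka-; stems with 2 vowels add -us.
So lidukret → lidukrtovi.

lidukrtovi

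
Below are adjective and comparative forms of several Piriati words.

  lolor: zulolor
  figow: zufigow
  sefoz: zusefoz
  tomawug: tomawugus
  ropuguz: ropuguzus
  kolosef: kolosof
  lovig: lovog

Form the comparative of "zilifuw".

zilifuwus

sefoz and ropuguz both end in -z yet inflect differently (zusefoz, ropuguzus), so the final letter is not what conditions the rule; the last vowel is.
"zilifuw" has last vowel 'u'. The stems whose last vowel is 'u' (tomawug → tomawugus, ropuguz → ropuguzus) add -us.
So zilifuw → zilifuwus.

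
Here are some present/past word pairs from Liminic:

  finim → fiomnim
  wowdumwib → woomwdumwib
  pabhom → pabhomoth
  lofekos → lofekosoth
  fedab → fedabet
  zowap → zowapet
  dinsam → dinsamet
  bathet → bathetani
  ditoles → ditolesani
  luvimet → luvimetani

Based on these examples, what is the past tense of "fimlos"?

finim and pabhom both end in -m yet inflect differently (fiomnim, pabhomoth), so the final letter is not what conditions the rule; the last vowel is.
"fimlos" has last vowel 'o'. The stems whose last vowel is 'o' (pabhom → pabhomoth, lofekos → lofekosoth) add -oth.
So fimlos → fimlosoth.

fimlosoth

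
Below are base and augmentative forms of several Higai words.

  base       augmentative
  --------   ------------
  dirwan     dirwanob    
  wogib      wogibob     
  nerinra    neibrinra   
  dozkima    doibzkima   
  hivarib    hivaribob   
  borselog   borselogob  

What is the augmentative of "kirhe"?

dirwan and dozkima both have last vowel 'a' yet inflect differently (dirwanob, doibzkima), so the last vowel is not what conditions the rule; whether the stem ends in a vowel or a consonant is.
"kirhe" ends in a vowel. The stems ending in a vowel (dozkima → doibzkima, nerinra → neibrinra) insert -ib- after the first vowel.
So kirhe → kiibrhe.

kiibrhe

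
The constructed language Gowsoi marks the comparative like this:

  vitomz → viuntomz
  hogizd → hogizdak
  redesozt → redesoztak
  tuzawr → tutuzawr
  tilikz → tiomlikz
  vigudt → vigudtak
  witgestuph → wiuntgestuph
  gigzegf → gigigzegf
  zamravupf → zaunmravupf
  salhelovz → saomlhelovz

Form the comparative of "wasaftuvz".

waomsaftuvz

"wasaftuvz" has second-to-last letter 'v'. The one such stem in the data (salhelovz → saomlhelovz) inserts -om- after the first vowel (as does tilikz), so the same rule applies.
The other patterns: stems whose second-to-last letter is 'd' or 'z' add -ak; stems whose second-to-last letter is 'm' or 'p' insert -un- after the first vowel; stems whose second-to-last letter is 'g' or 'w' repeat the first consonant+vowel as a prefix.
So wasaftuvz → waomsaftuvz.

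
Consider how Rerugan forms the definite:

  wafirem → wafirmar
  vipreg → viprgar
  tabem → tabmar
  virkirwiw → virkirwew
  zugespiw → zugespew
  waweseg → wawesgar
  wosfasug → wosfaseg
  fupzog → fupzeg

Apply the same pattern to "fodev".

fodvar

waweseg and wosfasug both end in -g yet inflect differently (wawesgar, wosfaseg), so the final letter is not what conditions the rule; the last vowel is.
"fodev" has last vowel 'e'. The stems whose last vowel is 'e' (waweseg → wawesgar, wafirem → wafirmar, tabem → tabmar) delete the last vowel and add -ar.
So fodev → fodvar.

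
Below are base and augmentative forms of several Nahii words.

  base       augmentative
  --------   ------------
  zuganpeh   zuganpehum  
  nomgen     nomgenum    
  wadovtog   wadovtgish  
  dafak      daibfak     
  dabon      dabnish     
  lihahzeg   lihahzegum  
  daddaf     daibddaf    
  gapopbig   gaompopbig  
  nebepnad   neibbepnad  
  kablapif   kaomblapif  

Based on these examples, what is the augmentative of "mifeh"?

mifehum

daddaf and kablapif both end in -f yet inflect differently (daibddaf, kaomblapif), so the final letter is not what conditions the rule; the last vowel is.
"mifeh" has last vowel 'e'. The stems whose last vowel is 'e' (lihahzeg → lihahzegum, nomgen → nomgenum, zuganpeh → zuganpehum) add -um.
So mifeh → mifehum.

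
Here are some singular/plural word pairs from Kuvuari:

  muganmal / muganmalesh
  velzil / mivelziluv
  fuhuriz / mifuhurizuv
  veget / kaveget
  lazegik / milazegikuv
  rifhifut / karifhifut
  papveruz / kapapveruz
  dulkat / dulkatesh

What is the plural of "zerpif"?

mizerpifuv

"zerpif" has last vowel 'i'. The stems whose last vowel is 'i' (fuhuriz → mifuhurizuv, lazegik → milazegikuv, velzil → mivelziluv) add mi- … -uv around the stem.
The other patterns: stems whose last vowel is 'a' add -esh; stems whose last vowel is 'e' or 'u' add the prefix ka-.
So zerpif → mizerpifuv.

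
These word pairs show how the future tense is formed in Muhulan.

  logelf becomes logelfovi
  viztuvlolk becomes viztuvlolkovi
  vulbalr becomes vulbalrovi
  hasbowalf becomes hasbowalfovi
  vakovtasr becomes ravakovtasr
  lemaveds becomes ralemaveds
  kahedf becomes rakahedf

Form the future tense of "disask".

vulbalr and vakovtasr both end in -r yet inflect differently (vulbalrovi, ravakovtasr), so the final letter is not what conditions the rule; the second-to-last letter is.
"disask" has second-to-last letter 's'. The one such stem in the data (vakovtasr → ravakovtasr) adds the prefix ra-, so the same rule applies.
The other pattern: stems whose second-to-last letter is 'l' add -ovi.
So disask → radisask.

radisask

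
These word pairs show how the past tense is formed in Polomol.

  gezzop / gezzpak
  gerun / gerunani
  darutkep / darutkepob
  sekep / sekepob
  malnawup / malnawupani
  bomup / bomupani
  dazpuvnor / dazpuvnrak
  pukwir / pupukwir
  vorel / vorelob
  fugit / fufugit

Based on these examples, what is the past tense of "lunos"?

"lunos" has last vowel 'o'. The stems whose last vowel is 'o' (dazpuvnor → dazpuvnrak, gezzop → gezzpak) delete the last vowel and add -ak.
So lunos → lunsak.

lunsak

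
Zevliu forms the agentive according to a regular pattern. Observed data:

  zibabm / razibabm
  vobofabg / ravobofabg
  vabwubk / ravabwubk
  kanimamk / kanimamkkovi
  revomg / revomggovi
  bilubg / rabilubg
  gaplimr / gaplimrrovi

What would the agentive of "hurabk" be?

revomg and bilubg both end in -g yet inflect differently (revomggovi, rabilubg), so the final letter is not what conditions the rule; the second-to-last letter is.
"hurabk" has second-to-last letter 'b'. The stems whose second-to-last letter is 'b' (zibabm → razibabm, bilubg → rabilubg, vobofabg → ravobofabg) add the prefix ra-.
So hurabk → rahurabk.

rahurabk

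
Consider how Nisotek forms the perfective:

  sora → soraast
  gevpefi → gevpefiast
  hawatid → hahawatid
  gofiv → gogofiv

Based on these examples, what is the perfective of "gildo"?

gildoast

gevpefi and hawatid both have last vowel 'i' yet inflect differently (gevpefiast, hahawatid), so the last vowel is not what conditions the rule; whether the stem ends in a vowel or a consonant is.
"gildo" ends in a vowel. The stems ending in a vowel (sora → soraast, gevpefi → gevpefiast) add -ast.
The other pattern: stems ending in a consonant repeat the first consonant+vowel as a prefix.
So gildo → gildoast.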